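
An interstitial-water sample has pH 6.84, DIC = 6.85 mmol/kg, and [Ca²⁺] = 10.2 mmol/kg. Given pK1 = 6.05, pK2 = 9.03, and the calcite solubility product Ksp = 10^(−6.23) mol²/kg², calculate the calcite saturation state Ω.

Ω = 0.656

α₂ = 1 / (1 + [H⁺]/K2 + [H⁺]²/(K1K2)) = 1 / (1 + 10^+2.19 + 10^+1.40)
   = 1 / (1 + 154.88 + 25.119) = 1/181.00 = 0.005525
[CO3²⁻] = α₂ × DIC = 0.005525 × 6.85 = 0.03785 mmol/kg
Ksp = 10^(−6.23) = 5.888×10^-7
Ω = [Ca²⁺][CO3²⁻]/Ksp = (10.2×10^-3)(3.785×10^-5) / 5.888×10^-7 = 0.656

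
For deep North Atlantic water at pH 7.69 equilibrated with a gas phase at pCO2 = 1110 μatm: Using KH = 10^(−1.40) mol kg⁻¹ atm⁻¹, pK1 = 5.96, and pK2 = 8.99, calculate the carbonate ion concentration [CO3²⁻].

[CO2*] = KH · pCO2 = 10^(−1.40) × 1110×10^-6 = 4.419×10^-5 mol/kg
α₀ = 1/(1 + K1/[H⁺] + K1K2/[H⁺]²) = 1/(1 + 10^+1.73 + 10^+0.43) = 0.01742
DIC = [CO2*]/α₀ = 4.419×10^-5 / 0.01742 = 2.536 mmol/kg
[CO3²⁻] = α₂·DIC; α₂ = 0.04690, so [CO3²⁻] = 0.04690 × 2.536 = 0.119 mmol/kg

[CO3²⁻] = 0.119 mmol/kg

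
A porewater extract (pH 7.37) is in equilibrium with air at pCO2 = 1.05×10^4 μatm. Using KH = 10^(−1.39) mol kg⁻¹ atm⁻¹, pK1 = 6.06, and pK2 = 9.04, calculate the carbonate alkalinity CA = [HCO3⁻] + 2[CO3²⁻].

[CO2*] = KH · pCO2 = 10^(−1.39) × 1.05×10^4×10^-6 = 4.277×10^-4 mol/kg
α₀ = 1/(1 + K1/[H⁺] + K1K2/[H⁺]²) = 1/(1 + 10^+1.31 + 10^-0.36) = 0.04576
DIC = [CO2*]/α₀ = 4.277×10^-4 / 0.04576 = 9.348 mmol/kg
CA = (α₁ + 2α₂)·DIC = (0.9343 + 2×0.01997) × 9.348 = 9.11 mmol/kg

CA = 9.11 mmol/kg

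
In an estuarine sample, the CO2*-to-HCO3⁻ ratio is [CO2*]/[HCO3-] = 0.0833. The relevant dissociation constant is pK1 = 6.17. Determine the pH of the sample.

From K1 = [H⁺][HCO3-]/[CO2*]:  pH = pK1 − log₁₀([CO2*]/[HCO3-])
log₁₀(0.0833) = -1.079
pH = 6.17 − (-1.079) = 7.25

pH = 7.25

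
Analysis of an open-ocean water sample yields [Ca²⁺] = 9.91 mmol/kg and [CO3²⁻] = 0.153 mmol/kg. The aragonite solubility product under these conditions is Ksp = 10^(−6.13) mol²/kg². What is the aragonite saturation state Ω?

Ksp = 10^(−6.13) = 7.413×10^-7
Ω = [Ca²⁺][CO3²⁻]/Ksp = (9.91×10^-3)(0.153×10^-3) / 7.413×10^-7 = 2.05

Ω = 2.05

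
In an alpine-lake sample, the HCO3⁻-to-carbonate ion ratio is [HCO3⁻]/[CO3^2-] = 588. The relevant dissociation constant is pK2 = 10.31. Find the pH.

pH = 7.54

From K2 = [H⁺][CO3^2-]/[HCO3⁻]:  pH = pK2 − log₁₀([HCO3⁻]/[CO3^2-])
log₁₀(588) = +2.769
pH = 10.31 − (+2.769) = 7.54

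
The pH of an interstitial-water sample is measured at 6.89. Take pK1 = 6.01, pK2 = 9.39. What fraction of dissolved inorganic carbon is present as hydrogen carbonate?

α₁ = 0.881

α₁ = 1 / (1 + [H⁺]/K1 + K2/[H⁺]) = 1 / (1 + 10^-0.88 + 10^-2.50)
   = 1 / (1 + 0.13183 + 0.0031623) = 1/1.1350 = 0.8811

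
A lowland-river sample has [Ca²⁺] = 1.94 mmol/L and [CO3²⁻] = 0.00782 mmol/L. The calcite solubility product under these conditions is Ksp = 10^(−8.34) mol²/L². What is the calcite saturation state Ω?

Ω = 3.32

Ksp = 10^(−8.34) = 4.571×10^-9
Ω = [Ca²⁺][CO3²⁻]/Ksp = (1.94×10^-3)(0.00782×10^-3) / 4.571×10^-9 = 3.32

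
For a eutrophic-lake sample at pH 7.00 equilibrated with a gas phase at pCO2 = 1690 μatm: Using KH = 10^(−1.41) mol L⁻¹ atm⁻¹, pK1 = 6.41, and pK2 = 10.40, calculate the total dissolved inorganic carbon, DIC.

DIC = 0.322 mmol/L

[CO2*] = KH · pCO2 = 10^(−1.41) × 1690×10^-6 = 6.575×10^-5 mol/L
α₀ = 1/(1 + K1/[H⁺] + K1K2/[H⁺]²) = 1/(1 + 10^+0.59 + 10^-2.81) = 0.2044
DIC = [CO2*]/α₀ = 6.575×10^-5 / 0.2044 = 0.322 mmol/L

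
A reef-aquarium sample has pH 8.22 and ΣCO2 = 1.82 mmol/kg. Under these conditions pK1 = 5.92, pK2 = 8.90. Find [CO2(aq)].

α₀ = 1 / (1 + K1/[H⁺] + K1K2/[H⁺]²) = 1 / (1 + 10^+2.30 + 10^+1.62)
   = 1 / (1 + 199.53 + 41.687) = 1/242.21 = 0.004129
[CO2*] = α₀ × DIC = 0.004129 × 1.82 = 0.00751 mmol/kg = 7.51 μmol/kg

[CO2*] = 7.51 μmol/kg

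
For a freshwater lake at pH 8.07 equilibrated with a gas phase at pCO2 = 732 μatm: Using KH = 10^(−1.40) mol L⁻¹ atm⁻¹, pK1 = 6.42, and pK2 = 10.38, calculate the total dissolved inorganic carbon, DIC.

DIC = 1.34 mmol/L

[CO2*] = KH · pCO2 = 10^(−1.40) × 732×10^-6 = 2.914×10^-5 mol/L
α₀ = 1/(1 + K1/[H⁺] + K1K2/[H⁺]²) = 1/(1 + 10^+1.65 + 10^-0.66) = 0.02179
DIC = [CO2*]/α₀ = 2.914×10^-5 / 0.02179 = 1.34 mmol/L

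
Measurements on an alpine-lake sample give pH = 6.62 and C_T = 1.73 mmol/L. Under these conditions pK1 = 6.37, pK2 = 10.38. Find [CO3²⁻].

[CO3²⁻] = 0.192 μmol/L

α₂ = 1 / (1 + [H⁺]/K2 + [H⁺]²/(K1K2)) = 1 / (1 + 10^+3.76 + 10^+3.51)
   = 1 / (1 + 5754.4 + 3235.9) = 1/8991.3 = 0.0001112
[CO3²⁻] = α₂ × DIC = 0.0001112 × 1.73 = 0.000192 mmol/L = 0.192 μmol/L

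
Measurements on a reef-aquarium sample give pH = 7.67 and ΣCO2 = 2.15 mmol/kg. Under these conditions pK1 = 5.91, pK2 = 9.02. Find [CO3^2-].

[CO3²⁻] = 0.0904 mmol/kg

α₂ = 1 / (1 + [H⁺]/K2 + [H⁺]²/(K1K2)) = 1 / (1 + 10^+1.35 + 10^-0.41)
   = 1 / (1 + 22.387 + 0.38905) = 1/23.776 = 0.04206
[CO3²⁻] = α₂ × DIC = 0.04206 × 2.15 = 0.0904 mmol/kg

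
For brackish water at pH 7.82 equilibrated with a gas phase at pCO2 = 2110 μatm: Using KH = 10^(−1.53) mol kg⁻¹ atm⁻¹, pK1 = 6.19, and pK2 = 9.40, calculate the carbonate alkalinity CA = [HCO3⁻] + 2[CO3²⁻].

[CO2*] = KH · pCO2 = 10^(−1.53) × 2110×10^-6 = 6.227×10^-5 mol/kg
α₀ = 1/(1 + K1/[H⁺] + K1K2/[H⁺]²) = 1/(1 + 10^+1.63 + 10^+0.05) = 0.02233
DIC = [CO2*]/α₀ = 6.227×10^-5 / 0.02233 = 2.788 mmol/kg
CA = (α₁ + 2α₂)·DIC = (0.9526 + 2×0.02506) × 2.788 = 2.80 mmol/kg

CA = 2.80 mmol/kg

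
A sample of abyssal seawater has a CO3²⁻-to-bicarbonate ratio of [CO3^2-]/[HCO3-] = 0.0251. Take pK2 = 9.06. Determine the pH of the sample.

pH = 7.46

From K2 = [H⁺][CO3^2-]/[HCO3-]:  pH = pK2 + log₁₀([CO3^2-]/[HCO3-])
log₁₀(0.0251) = -1.600
pH = 9.06 + (-1.600) = 7.46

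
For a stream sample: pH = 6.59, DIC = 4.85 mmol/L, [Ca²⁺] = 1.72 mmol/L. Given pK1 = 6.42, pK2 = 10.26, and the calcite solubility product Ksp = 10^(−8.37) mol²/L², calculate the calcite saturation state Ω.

α₂ = 1 / (1 + [H⁺]/K2 + [H⁺]²/(K1K2)) = 1 / (1 + 10^+3.67 + 10^+3.50)
   = 1 / (1 + 4677.4 + 3162.3) = 1/7840.6 = 0.0001275
[CO3²⁻] = α₂ × DIC = 0.0001275 × 4.85 = 0.0006186 mmol/L = 0.6186 μmol/L
Ksp = 10^(−8.37) = 4.266×10^-9
Ω = [Ca²⁺][CO3²⁻]/Ksp = (1.72×10^-3)(6.186×10^-7) / 4.266×10^-9 = 0.249

Ω = 0.249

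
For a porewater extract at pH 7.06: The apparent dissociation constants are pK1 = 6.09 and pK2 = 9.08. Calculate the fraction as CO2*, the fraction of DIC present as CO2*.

α₀ = 1 / (1 + K1/[H⁺] + K1K2/[H⁺]²) = 1 / (1 + 10^+0.97 + 10^-1.05)
   = 1 / (1 + 9.3325 + 0.089125) = 1/10.422 = 0.09595

α₀ = 0.0960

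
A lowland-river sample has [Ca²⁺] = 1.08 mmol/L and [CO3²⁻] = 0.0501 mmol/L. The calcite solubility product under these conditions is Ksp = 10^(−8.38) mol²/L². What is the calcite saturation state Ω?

Ω = 13.0

Ksp = 10^(−8.38) = 4.169×10^-9
Ω = [Ca²⁺][CO3²⁻]/Ksp = (1.08×10^-3)(0.0501×10^-3) / 4.169×10^-9 = 13.0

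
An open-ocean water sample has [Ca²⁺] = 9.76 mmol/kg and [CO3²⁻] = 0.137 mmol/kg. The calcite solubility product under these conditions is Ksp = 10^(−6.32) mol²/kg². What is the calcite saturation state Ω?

Ksp = 10^(−6.32) = 4.786×10^-7
Ω = [Ca²⁺][CO3²⁻]/Ksp = (9.76×10^-3)(0.137×10^-3) / 4.786×10^-7 = 2.79

Ω = 2.79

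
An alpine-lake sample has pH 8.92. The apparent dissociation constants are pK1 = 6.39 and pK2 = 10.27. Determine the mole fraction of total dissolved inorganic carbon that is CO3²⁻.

α₂ = 0.0426

α₂ = 1 / (1 + [H⁺]/K2 + [H⁺]²/(K1K2)) = 1 / (1 + 10^+1.35 + 10^-1.18)
   = 1 / (1 + 22.387 + 0.066069) = 1/23.453 = 0.04264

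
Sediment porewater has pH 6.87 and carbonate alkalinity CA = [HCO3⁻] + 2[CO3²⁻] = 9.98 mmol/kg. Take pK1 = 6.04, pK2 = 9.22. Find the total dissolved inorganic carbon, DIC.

CA = [HCO3⁻] + 2[CO3²⁻] = (α₁ + 2α₂)·DIC
At pH 6.87: [H⁺]/K1 = 10^-0.83 = 0.14791, K2/[H⁺] = 10^-2.35 = 0.0044668
α₁ = 1/(1 + 0.14791 + 0.0044668) = 1/1.1524 = 0.8678; α₂ = α₁·K2/[H⁺] = 0.003876
α₁ + 2α₂ = 0.8755
DIC = CA / (α₁ + 2α₂) = 9.98 / 0.8755 = 11.4 mmol/kg

DIC = 11.4 mmol/kg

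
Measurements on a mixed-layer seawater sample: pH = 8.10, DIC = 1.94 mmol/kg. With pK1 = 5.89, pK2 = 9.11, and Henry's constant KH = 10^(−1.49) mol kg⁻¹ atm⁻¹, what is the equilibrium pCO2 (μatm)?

α₀ = 1 / (1 + K1/[H⁺] + K1K2/[H⁺]²) = 1 / (1 + 10^+2.21 + 10^+1.20)
   = 1 / (1 + 162.18 + 15.849) = 1/179.03 = 0.005586
[CO2*] = α₀ × DIC = 0.005586 × 1.94 = 0.01084 mmol/kg = 10.84 μmol/kg
pCO2 = [CO2*]/KH = 1.084×10^-5 / 3.236×10^-2 = 335 μatm

pCO2 = 335 μatm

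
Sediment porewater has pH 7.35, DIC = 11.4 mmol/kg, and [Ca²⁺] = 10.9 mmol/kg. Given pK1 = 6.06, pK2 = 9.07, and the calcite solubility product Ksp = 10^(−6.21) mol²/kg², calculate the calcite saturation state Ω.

α₂ = 1 / (1 + [H⁺]/K2 + [H⁺]²/(K1K2)) = 1 / (1 + 10^+1.72 + 10^+0.43)
   = 1 / (1 + 52.481 + 2.6915) = 1/56.172 = 0.01780
[CO3²⁻] = α₂ × DIC = 0.01780 × 11.4 = 0.2029 mmol/kg
Ksp = 10^(−6.21) = 6.166×10^-7
Ω = [Ca²⁺][CO3²⁻]/Ksp = (10.9×10^-3)(2.029×10^-4) / 6.166×10^-7 = 3.59

Ω = 3.59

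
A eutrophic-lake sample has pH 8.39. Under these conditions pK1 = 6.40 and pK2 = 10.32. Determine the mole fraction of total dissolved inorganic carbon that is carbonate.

α₂ = 1 / (1 + [H⁺]/K2 + [H⁺]²/(K1K2)) = 1 / (1 + 10^+1.93 + 10^-0.06)
   = 1 / (1 + 85.114 + 0.87096) = 1/86.985 = 0.01150

α₂ = 0.0115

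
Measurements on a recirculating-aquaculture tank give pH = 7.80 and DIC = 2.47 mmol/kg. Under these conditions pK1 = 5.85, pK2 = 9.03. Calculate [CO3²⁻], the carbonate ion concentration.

α₂ = 1 / (1 + [H⁺]/K2 + [H⁺]²/(K1K2)) = 1 / (1 + 10^+1.23 + 10^-0.72)
   = 1 / (1 + 16.982 + 0.19055) = 1/18.173 = 0.05503
[CO3²⁻] = α₂ × DIC = 0.05503 × 2.47 = 0.136 mmol/kg

[CO3²⁻] = 0.136 mmol/kg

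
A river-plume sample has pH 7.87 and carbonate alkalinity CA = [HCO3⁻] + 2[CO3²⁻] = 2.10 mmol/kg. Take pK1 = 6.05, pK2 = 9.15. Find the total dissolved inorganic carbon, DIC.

CA = [HCO3⁻] + 2[CO3²⁻] = (α₁ + 2α₂)·DIC
At pH 7.87: [H⁺]/K1 = 10^-1.82 = 0.015136, K2/[H⁺] = 10^-1.28 = 0.052481
α₁ = 1/(1 + 0.015136 + 0.052481) = 1/1.0676 = 0.9367; α₂ = α₁·K2/[H⁺] = 0.04916
α₁ + 2α₂ = 1.0350
DIC = CA / (α₁ + 2α₂) = 2.10 / 1.0350 = 2.03 mmol/kg

DIC = 2.03 mmol/kg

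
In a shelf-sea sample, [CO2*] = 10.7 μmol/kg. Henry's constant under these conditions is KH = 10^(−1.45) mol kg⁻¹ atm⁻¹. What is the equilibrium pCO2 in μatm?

KH = 10^(−1.45) = 3.548×10^-2 mol kg⁻¹ atm⁻¹
pCO2 = [CO2*]/KH = 10.7×10^-6 / 3.548×10^-2 = 3.02×10^-4 atm = 302 μatm

pCO2 = 302 μatm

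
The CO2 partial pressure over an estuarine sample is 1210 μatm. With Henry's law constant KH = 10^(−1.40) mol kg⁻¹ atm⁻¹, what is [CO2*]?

KH = 10^(−1.40) = 3.981×10^-2 mol kg⁻¹ atm⁻¹
[CO2*] = KH · pCO2 = 3.981×10^-2 × 1210×10^-6 atm = 4.82×10^-5 mol/kg

[CO2*] = 48.2 μmol/kg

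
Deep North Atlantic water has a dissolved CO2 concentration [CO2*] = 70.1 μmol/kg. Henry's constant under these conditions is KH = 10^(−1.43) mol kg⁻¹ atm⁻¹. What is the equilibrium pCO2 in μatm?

pCO2 = 1890 μatm

KH = 10^(−1.43) = 3.715×10^-2 mol kg⁻¹ atm⁻¹
pCO2 = [CO2*]/KH = 70.1×10^-6 / 3.715×10^-2 = 1.89×10^-3 atm = 1890 μatm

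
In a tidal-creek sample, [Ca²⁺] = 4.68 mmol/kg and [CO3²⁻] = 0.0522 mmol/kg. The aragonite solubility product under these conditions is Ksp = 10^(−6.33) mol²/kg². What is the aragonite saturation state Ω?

Ksp = 10^(−6.33) = 4.677×10^-7
Ω = [Ca²⁺][CO3²⁻]/Ksp = (4.68×10^-3)(0.0522×10^-3) / 4.677×10^-7 = 0.522

Ω = 0.522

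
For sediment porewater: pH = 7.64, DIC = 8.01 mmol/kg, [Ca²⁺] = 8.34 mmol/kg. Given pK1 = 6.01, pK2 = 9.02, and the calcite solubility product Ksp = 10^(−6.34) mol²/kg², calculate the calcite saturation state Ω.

α₂ = 1 / (1 + [H⁺]/K2 + [H⁺]²/(K1K2)) = 1 / (1 + 10^+1.38 + 10^-0.25)
   = 1 / (1 + 23.988 + 0.56234) = 1/25.551 = 0.03914
[CO3²⁻] = α₂ × DIC = 0.03914 × 8.01 = 0.3135 mmol/kg
Ksp = 10^(−6.34) = 4.571×10^-7
Ω = [Ca²⁺][CO3²⁻]/Ksp = (8.34×10^-3)(3.135×10^-4) / 4.571×10^-7 = 5.72

Ω = 5.72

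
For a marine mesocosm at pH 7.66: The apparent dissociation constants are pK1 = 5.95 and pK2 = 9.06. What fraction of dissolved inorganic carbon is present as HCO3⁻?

α₁ = 1 / (1 + [H⁺]/K1 + K2/[H⁺]) = 1 / (1 + 10^-1.71 + 10^-1.40)
   = 1 / (1 + 0.019498 + 0.039811) = 1/1.0593 = 0.9440

α₁ = 0.944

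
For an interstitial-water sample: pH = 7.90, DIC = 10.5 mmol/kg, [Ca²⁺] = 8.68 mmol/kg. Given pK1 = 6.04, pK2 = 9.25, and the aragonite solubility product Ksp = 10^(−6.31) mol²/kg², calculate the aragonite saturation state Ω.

Ω = 7.85

α₂ = 1 / (1 + [H⁺]/K2 + [H⁺]²/(K1K2)) = 1 / (1 + 10^+1.35 + 10^-0.51)
   = 1 / (1 + 22.387 + 0.30903) = 1/23.696 = 0.04220
[CO3²⁻] = α₂ × DIC = 0.04220 × 10.5 = 0.4431 mmol/kg
Ksp = 10^(−6.31) = 4.898×10^-7
Ω = [Ca²⁺][CO3²⁻]/Ksp = (8.68×10^-3)(4.431×10^-4) / 4.898×10^-7 = 7.85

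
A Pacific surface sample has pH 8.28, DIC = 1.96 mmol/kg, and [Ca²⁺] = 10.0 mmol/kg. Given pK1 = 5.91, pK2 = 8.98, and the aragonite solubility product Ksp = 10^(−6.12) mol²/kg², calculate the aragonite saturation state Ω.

α₂ = 1 / (1 + [H⁺]/K2 + [H⁺]²/(K1K2)) = 1 / (1 + 10^+0.70 + 10^-1.67)
   = 1 / (1 + 5.0119 + 0.021380) = 1/6.0333 = 0.1657
[CO3²⁻] = α₂ × DIC = 0.1657 × 1.96 = 0.3249 mmol/kg
Ksp = 10^(−6.12) = 7.586×10^-7
Ω = [Ca²⁺][CO3²⁻]/Ksp = (10.0×10^-3)(3.249×10^-4) / 7.586×10^-7 = 4.28

Ω = 4.28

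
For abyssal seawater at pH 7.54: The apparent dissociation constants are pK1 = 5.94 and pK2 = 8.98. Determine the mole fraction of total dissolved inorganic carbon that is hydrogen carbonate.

α₁ = 1 / (1 + [H⁺]/K1 + K2/[H⁺]) = 1 / (1 + 10^-1.60 + 10^-1.44)
   = 1 / (1 + 0.025119 + 0.036308) = 1/1.0614 = 0.9421

α₁ = 0.942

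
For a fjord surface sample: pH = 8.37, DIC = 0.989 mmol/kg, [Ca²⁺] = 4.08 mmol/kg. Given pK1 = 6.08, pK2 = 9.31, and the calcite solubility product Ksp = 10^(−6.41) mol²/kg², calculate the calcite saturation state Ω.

α₂ = 1 / (1 + [H⁺]/K2 + [H⁺]²/(K1K2)) = 1 / (1 + 10^+0.94 + 10^-1.35)
   = 1 / (1 + 8.7096 + 0.044668) = 1/9.7543 = 0.1025
[CO3²⁻] = α₂ × DIC = 0.1025 × 0.989 = 0.1014 mmol/kg
Ksp = 10^(−6.41) = 3.890×10^-7
Ω = [Ca²⁺][CO3²⁻]/Ksp = (4.08×10^-3)(1.014×10^-4) / 3.890×10^-7 = 1.06

Ω = 1.06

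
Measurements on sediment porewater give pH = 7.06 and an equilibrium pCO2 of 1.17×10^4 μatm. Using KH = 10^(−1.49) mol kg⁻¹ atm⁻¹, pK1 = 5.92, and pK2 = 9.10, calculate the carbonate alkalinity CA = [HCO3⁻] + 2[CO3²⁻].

CA = 5.32 mmol/kg

[CO2*] = KH · pCO2 = 10^(−1.49) × 1.17×10^4×10^-6 = 3.786×10^-4 mol/kg
α₀ = 1/(1 + K1/[H⁺] + K1K2/[H⁺]²) = 1/(1 + 10^+1.14 + 10^-0.90) = 0.06698
DIC = [CO2*]/α₀ = 3.786×10^-4 / 0.06698 = 5.652 mmol/kg
CA = (α₁ + 2α₂)·DIC = (0.9246 + 2×0.008432) × 5.652 = 5.32 mmol/kg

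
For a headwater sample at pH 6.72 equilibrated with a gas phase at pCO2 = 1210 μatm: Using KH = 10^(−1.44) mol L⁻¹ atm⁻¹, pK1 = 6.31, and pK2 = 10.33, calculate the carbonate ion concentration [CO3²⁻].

[CO3²⁻] = 0.0277 μmol/L

[CO2*] = KH · pCO2 = 10^(−1.44) × 1210×10^-6 = 4.393×10^-5 mol/L
α₀ = 1/(1 + K1/[H⁺] + K1K2/[H⁺]²) = 1/(1 + 10^+0.41 + 10^-3.20) = 0.2800
DIC = [CO2*]/α₀ = 4.393×10^-5 / 0.2800 = 0.1569 mmol/L
[CO3²⁻] = α₂·DIC; α₂ = 0.0001767, so [CO3²⁻] = 0.0001767 × 0.1569 = 2.77×10^-5 mmol/L = 0.0277 μmol/L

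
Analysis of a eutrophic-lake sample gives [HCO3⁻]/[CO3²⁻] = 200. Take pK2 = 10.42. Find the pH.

From K2 = [H⁺][CO3²⁻]/[HCO3⁻]:  pH = pK2 − log₁₀([HCO3⁻]/[CO3²⁻])
log₁₀(200) = +2.301
pH = 10.42 − (+2.301) = 8.12

pH = 8.12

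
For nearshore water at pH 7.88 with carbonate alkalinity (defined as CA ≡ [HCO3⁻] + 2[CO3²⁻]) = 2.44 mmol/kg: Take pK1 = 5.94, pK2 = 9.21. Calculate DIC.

CA = [HCO3⁻] + 2[CO3²⁻] = (α₁ + 2α₂)·DIC
At pH 7.88: [H⁺]/K1 = 10^-1.94 = 0.011482, K2/[H⁺] = 10^-1.33 = 0.046774
α₁ = 1/(1 + 0.011482 + 0.046774) = 1/1.0583 = 0.9450; α₂ = α₁·K2/[H⁺] = 0.04420
α₁ + 2α₂ = 1.0333
DIC = CA / (α₁ + 2α₂) = 2.44 / 1.0333 = 2.36 mmol/kg

DIC = 2.36 mmol/kg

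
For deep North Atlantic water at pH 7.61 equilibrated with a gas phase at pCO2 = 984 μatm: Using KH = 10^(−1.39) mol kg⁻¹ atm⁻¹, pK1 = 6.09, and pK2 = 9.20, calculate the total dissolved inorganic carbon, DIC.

DIC = 1.40 mmol/kg

[CO2*] = KH · pCO2 = 10^(−1.39) × 984×10^-6 = 4.009×10^-5 mol/kg
α₀ = 1/(1 + K1/[H⁺] + K1K2/[H⁺]²) = 1/(1 + 10^+1.52 + 10^-0.07) = 0.02860
DIC = [CO2*]/α₀ = 4.009×10^-5 / 0.02860 = 1.40 mmol/kg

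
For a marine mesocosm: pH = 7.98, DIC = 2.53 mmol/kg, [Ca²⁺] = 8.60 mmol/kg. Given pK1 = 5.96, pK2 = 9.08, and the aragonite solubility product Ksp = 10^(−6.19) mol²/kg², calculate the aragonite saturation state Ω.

α₂ = 1 / (1 + [H⁺]/K2 + [H⁺]²/(K1K2)) = 1 / (1 + 10^+1.10 + 10^-0.92)
   = 1 / (1 + 12.589 + 0.12023) = 1/13.709 = 0.07294
[CO3²⁻] = α₂ × DIC = 0.07294 × 2.53 = 0.1845 mmol/kg
Ksp = 10^(−6.19) = 6.457×10^-7
Ω = [Ca²⁺][CO3²⁻]/Ksp = (8.60×10^-3)(1.845×10^-4) / 6.457×10^-7 = 2.46

Ω = 2.46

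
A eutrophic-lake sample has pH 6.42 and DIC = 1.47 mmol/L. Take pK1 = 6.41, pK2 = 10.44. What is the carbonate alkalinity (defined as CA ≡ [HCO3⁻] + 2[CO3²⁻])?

CA = [HCO3⁻] + 2[CO3²⁻] = (α₁ + 2α₂)·DIC
At pH 6.42: [H⁺]/K1 = 10^-0.01 = 0.97724, K2/[H⁺] = 10^-4.02 = 9.5499×10^-5
α₁ = 1/(1 + 0.97724 + 9.5499×10^-5) = 1/1.9773 = 0.5057; α₂ = α₁·K2/[H⁺] = 4.830×10^-5
α₁ + 2α₂ = 0.5058
CA = 0.5058 × 1.47 = 0.744 mmol/L

CA = 0.744 mmol/L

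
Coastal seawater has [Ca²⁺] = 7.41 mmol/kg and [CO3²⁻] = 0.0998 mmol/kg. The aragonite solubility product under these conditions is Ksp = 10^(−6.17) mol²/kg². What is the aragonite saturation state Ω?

Ksp = 10^(−6.17) = 6.761×10^-7
Ω = [Ca²⁺][CO3²⁻]/Ksp = (7.41×10^-3)(0.0998×10^-3) / 6.761×10^-7 = 1.09

Ω = 1.09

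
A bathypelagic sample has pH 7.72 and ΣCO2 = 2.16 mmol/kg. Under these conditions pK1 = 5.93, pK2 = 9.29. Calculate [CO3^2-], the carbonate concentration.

α₂ = 1 / (1 + [H⁺]/K2 + [H⁺]²/(K1K2)) = 1 / (1 + 10^+1.57 + 10^-0.22)
   = 1 / (1 + 37.154 + 0.60256) = 1/38.756 = 0.02580
[CO3²⁻] = α₂ × DIC = 0.02580 × 2.16 = 0.0557 mmol/kg

[CO3²⁻] = 0.0557 mmol/kg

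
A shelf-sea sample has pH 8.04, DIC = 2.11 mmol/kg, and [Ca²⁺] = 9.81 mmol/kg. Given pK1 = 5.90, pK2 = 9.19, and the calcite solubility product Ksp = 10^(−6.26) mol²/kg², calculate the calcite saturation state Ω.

α₂ = 1 / (1 + [H⁺]/K2 + [H⁺]²/(K1K2)) = 1 / (1 + 10^+1.15 + 10^-0.99)
   = 1 / (1 + 14.125 + 0.10233) = 1/15.228 = 0.06567
[CO3²⁻] = α₂ × DIC = 0.06567 × 2.11 = 0.1386 mmol/kg
Ksp = 10^(−6.26) = 5.495×10^-7
Ω = [Ca²⁺][CO3²⁻]/Ksp = (9.81×10^-3)(1.386×10^-4) / 5.495×10^-7 = 2.47

Ω = 2.47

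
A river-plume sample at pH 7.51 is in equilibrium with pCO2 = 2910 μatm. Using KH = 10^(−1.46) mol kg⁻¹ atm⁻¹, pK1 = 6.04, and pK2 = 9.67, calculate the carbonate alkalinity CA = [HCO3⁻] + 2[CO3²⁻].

[CO2*] = KH · pCO2 = 10^(−1.46) × 2910×10^-6 = 1.009×10^-4 mol/kg
α₀ = 1/(1 + K1/[H⁺] + K1K2/[H⁺]²) = 1/(1 + 10^+1.47 + 10^-0.69) = 0.03256
DIC = [CO2*]/α₀ = 1.009×10^-4 / 0.03256 = 3.099 mmol/kg
CA = (α₁ + 2α₂)·DIC = (0.9608 + 2×0.006647) × 3.099 = 3.02 mmol/kg

CA = 3.02 mmol/kg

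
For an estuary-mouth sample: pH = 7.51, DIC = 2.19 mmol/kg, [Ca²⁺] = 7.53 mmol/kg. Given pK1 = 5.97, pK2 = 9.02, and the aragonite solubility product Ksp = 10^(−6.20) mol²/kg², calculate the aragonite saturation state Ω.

α₂ = 1 / (1 + [H⁺]/K2 + [H⁺]²/(K1K2)) = 1 / (1 + 10^+1.51 + 10^-0.03)
   = 1 / (1 + 32.359 + 0.93325) = 1/34.293 = 0.02916
[CO3²⁻] = α₂ × DIC = 0.02916 × 2.19 = 0.06386 mmol/kg
Ksp = 10^(−6.20) = 6.310×10^-7
Ω = [Ca²⁺][CO3²⁻]/Ksp = (7.53×10^-3)(6.386×10^-5) / 6.310×10^-7 = 0.762

Ω = 0.762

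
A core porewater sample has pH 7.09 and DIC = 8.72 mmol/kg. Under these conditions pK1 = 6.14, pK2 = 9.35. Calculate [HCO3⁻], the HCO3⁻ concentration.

α₁ = 1 / (1 + [H⁺]/K1 + K2/[H⁺]) = 1 / (1 + 10^-0.95 + 10^-2.26)
   = 1 / (1 + 0.11220 + 0.0054954) = 1/1.1177 = 0.8947
[HCO3⁻] = α₁ × DIC = 0.8947 × 8.72 = 7.80 mmol/kg

[HCO3⁻] = 7.80 mmol/kg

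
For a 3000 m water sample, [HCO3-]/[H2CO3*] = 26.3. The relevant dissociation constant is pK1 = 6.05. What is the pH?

pH = 7.47

From K1 = [H⁺][HCO3-]/[H2CO3*]:  pH = pK1 + log₁₀([HCO3-]/[H2CO3*])
log₁₀(26.3) = +1.420
pH = 6.05 + (+1.420) = 7.47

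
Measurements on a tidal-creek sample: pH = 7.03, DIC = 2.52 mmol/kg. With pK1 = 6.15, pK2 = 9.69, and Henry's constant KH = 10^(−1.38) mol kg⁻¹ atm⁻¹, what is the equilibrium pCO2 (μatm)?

pCO2 = 7030 μatm

α₀ = 1 / (1 + K1/[H⁺] + K1K2/[H⁺]²) = 1 / (1 + 10^+0.88 + 10^-1.78)
   = 1 / (1 + 7.5858 + 0.016596) = 1/8.6024 = 0.1162
[CO2*] = α₀ × DIC = 0.1162 × 2.52 = 0.2929 mmol/kg
pCO2 = [CO2*]/KH = 2.929×10^-4 / 4.169×10^-2 = 7030 μatm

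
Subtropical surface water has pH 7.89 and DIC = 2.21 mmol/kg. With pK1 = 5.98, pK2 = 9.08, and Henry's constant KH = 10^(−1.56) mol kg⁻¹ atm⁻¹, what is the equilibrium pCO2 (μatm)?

α₀ = 1 / (1 + K1/[H⁺] + K1K2/[H⁺]²) = 1 / (1 + 10^+1.91 + 10^+0.72)
   = 1 / (1 + 81.283 + 5.2481) = 1/87.531 = 0.01142
[CO2*] = α₀ × DIC = 0.01142 × 2.21 = 0.02525 mmol/kg
pCO2 = [CO2*]/KH = 2.525×10^-5 / 2.754×10^-2 = 917 μatm

pCO2 = 917 μatm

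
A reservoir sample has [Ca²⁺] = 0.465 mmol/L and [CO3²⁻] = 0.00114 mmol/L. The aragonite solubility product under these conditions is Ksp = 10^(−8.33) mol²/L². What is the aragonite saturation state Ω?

Ksp = 10^(−8.33) = 4.677×10^-9
Ω = [Ca²⁺][CO3²⁻]/Ksp = (0.465×10^-3)(0.00114×10^-3) / 4.677×10^-9 = 0.113

Ω = 0.113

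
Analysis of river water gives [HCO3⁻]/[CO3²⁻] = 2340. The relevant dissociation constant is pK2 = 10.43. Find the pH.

From K2 = [H⁺][CO3²⁻]/[HCO3⁻]:  pH = pK2 − log₁₀([HCO3⁻]/[CO3²⁻])
log₁₀(2340) = +3.369
pH = 10.43 − (+3.369) = 7.06

pH = 7.06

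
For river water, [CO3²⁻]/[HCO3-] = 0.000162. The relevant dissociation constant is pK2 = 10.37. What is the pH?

From K2 = [H⁺][CO3²⁻]/[HCO3-]:  pH = pK2 + log₁₀([CO3²⁻]/[HCO3-])
log₁₀(0.000162) = -3.790
pH = 10.37 + (-3.790) = 6.58

pH = 6.58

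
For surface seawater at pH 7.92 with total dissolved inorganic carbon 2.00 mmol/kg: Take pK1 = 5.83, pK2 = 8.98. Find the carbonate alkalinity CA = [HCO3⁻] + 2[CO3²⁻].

CA = 2.14 mmol/kg

CA = [HCO3⁻] + 2[CO3²⁻] = (α₁ + 2α₂)·DIC
At pH 7.92: [H⁺]/K1 = 10^-2.09 = 0.0081283, K2/[H⁺] = 10^-1.06 = 0.087096
α₁ = 1/(1 + 0.0081283 + 0.087096) = 1/1.0952 = 0.9131; α₂ = α₁·K2/[H⁺] = 0.07952
α₁ + 2α₂ = 1.0721
CA = 1.0721 × 2.00 = 2.14 mmol/kg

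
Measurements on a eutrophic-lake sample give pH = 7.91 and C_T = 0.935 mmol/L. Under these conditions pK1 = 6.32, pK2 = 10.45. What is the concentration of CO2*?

α₀ = 1 / (1 + K1/[H⁺] + K1K2/[H⁺]²) = 1 / (1 + 10^+1.59 + 10^-0.95)
   = 1 / (1 + 38.905 + 0.11220) = 1/40.017 = 0.02499
[CO2*] = α₀ × DIC = 0.02499 × 0.935 = 0.0234 mmol/L

[CO2*] = 0.0234 mmol/L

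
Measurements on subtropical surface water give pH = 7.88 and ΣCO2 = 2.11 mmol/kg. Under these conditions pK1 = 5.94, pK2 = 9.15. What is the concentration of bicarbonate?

[HCO3⁻] = 1.98 mmol/kg

α₁ = 1 / (1 + [H⁺]/K1 + K2/[H⁺]) = 1 / (1 + 10^-1.94 + 10^-1.27)
   = 1 / (1 + 0.011482 + 0.053703) = 1/1.0652 = 0.9388
[HCO3⁻] = α₁ × DIC = 0.9388 × 2.11 = 1.98 mmol/kg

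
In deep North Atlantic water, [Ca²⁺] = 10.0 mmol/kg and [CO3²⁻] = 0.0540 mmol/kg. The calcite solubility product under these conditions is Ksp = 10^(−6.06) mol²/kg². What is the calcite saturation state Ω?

Ω = 0.620

Ksp = 10^(−6.06) = 8.710×10^-7
Ω = [Ca²⁺][CO3²⁻]/Ksp = (10.0×10^-3)(0.0540×10^-3) / 8.710×10^-7 = 0.620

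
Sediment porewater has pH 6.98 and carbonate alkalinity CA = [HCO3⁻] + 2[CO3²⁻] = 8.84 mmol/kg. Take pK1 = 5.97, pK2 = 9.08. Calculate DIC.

DIC = 9.62 mmol/kg

CA = [HCO3⁻] + 2[CO3²⁻] = (α₁ + 2α₂)·DIC
At pH 6.98: [H⁺]/K1 = 10^-1.01 = 0.097724, K2/[H⁺] = 10^-2.10 = 0.0079433
α₁ = 1/(1 + 0.097724 + 0.0079433) = 1/1.1057 = 0.9044; α₂ = α₁·K2/[H⁺] = 0.007184
α₁ + 2α₂ = 0.9188
DIC = CA / (α₁ + 2α₂) = 8.84 / 0.9188 = 9.62 mmol/kg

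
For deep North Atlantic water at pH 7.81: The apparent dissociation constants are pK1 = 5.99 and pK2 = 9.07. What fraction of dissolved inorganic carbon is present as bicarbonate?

α₁ = 1 / (1 + [H⁺]/K1 + K2/[H⁺]) = 1 / (1 + 10^-1.82 + 10^-1.26)
   = 1 / (1 + 0.015136 + 0.054954) = 1/1.0701 = 0.9345

α₁ = 0.935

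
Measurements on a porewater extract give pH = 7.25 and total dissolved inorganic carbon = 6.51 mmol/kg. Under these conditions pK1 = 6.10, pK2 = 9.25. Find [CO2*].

[CO2*] = 0.426 mmol/kg

α₀ = 1 / (1 + K1/[H⁺] + K1K2/[H⁺]²) = 1 / (1 + 10^+1.15 + 10^-0.85)
   = 1 / (1 + 14.125 + 0.14125) = 1/15.267 = 0.06550
[CO2*] = α₀ × DIC = 0.06550 × 6.51 = 0.426 mmol/kg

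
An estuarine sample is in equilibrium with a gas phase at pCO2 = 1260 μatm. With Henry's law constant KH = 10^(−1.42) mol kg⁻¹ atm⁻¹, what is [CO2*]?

[CO2*] = 47.9 μmol/kg

KH = 10^(−1.42) = 3.802×10^-2 mol kg⁻¹ atm⁻¹
[CO2*] = KH · pCO2 = 3.802×10^-2 × 1260×10^-6 atm = 4.79×10^-5 mol/kg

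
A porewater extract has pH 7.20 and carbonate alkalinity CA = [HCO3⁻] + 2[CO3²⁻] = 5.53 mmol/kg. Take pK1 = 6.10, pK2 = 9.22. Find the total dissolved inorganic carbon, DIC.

DIC = 5.91 mmol/kg

CA = [HCO3⁻] + 2[CO3²⁻] = (α₁ + 2α₂)·DIC
At pH 7.20: [H⁺]/K1 = 10^-1.10 = 0.079433, K2/[H⁺] = 10^-2.02 = 0.0095499
α₁ = 1/(1 + 0.079433 + 0.0095499) = 1/1.0890 = 0.9183; α₂ = α₁·K2/[H⁺] = 0.008770
α₁ + 2α₂ = 0.9358
DIC = CA / (α₁ + 2α₂) = 5.53 / 0.9358 = 5.91 mmol/kg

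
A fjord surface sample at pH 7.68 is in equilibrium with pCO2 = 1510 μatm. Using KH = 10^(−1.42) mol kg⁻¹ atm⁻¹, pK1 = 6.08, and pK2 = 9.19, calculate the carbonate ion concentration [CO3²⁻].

[CO2*] = KH · pCO2 = 10^(−1.42) × 1510×10^-6 = 5.741×10^-5 mol/kg
α₀ = 1/(1 + K1/[H⁺] + K1K2/[H⁺]²) = 1/(1 + 10^+1.60 + 10^+0.09) = 0.02379
DIC = [CO2*]/α₀ = 5.741×10^-5 / 0.02379 = 2.414 mmol/kg
[CO3²⁻] = α₂·DIC; α₂ = 0.02926, so [CO3²⁻] = 0.02926 × 2.414 = 0.0706 mmol/kg

[CO3²⁻] = 0.0706 mmol/kg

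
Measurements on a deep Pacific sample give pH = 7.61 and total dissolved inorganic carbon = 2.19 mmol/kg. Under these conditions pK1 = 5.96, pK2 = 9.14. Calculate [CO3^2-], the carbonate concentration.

[CO3²⁻] = 0.0614 mmol/kg

α₂ = 1 / (1 + [H⁺]/K2 + [H⁺]²/(K1K2)) = 1 / (1 + 10^+1.53 + 10^-0.12)
   = 1 / (1 + 33.884 + 0.75858) = 1/35.643 = 0.02806
[CO3²⁻] = α₂ × DIC = 0.02806 × 2.19 = 0.0614 mmol/kg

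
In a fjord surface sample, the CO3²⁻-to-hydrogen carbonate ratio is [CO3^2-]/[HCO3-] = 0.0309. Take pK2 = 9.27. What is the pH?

From K2 = [H⁺][CO3^2-]/[HCO3-]:  pH = pK2 + log₁₀([CO3^2-]/[HCO3-])
log₁₀(0.0309) = -1.510
pH = 9.27 + (-1.510) = 7.76

pH = 7.76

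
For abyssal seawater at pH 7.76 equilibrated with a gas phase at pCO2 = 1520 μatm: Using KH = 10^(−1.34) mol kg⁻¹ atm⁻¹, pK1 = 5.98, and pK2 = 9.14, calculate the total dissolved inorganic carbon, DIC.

DIC = 4.43 mmol/kg

[CO2*] = KH · pCO2 = 10^(−1.34) × 1520×10^-6 = 6.948×10^-5 mol/kg
α₀ = 1/(1 + K1/[H⁺] + K1K2/[H⁺]²) = 1/(1 + 10^+1.78 + 10^+0.40) = 0.01568
DIC = [CO2*]/α₀ = 6.948×10^-5 / 0.01568 = 4.43 mmol/kg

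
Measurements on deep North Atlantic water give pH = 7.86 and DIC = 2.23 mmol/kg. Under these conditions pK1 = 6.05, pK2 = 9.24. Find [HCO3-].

[HCO3⁻] = 2.11 mmol/kg

α₁ = 1 / (1 + [H⁺]/K1 + K2/[H⁺]) = 1 / (1 + 10^-1.81 + 10^-1.38)
   = 1 / (1 + 0.015488 + 0.041687) = 1/1.0572 = 0.9459
[HCO3⁻] = α₁ × DIC = 0.9459 × 2.23 = 2.11 mmol/kg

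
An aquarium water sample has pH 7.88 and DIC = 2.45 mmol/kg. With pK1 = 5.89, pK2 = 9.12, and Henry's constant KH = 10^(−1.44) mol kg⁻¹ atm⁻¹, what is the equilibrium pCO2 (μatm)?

pCO2 = 647 μatm

α₀ = 1 / (1 + K1/[H⁺] + K1K2/[H⁺]²) = 1 / (1 + 10^+1.99 + 10^+0.75)
   = 1 / (1 + 97.724 + 5.6234) = 1/104.35 = 0.009583
[CO2*] = α₀ × DIC = 0.009583 × 2.45 = 0.02348 mmol/kg
pCO2 = [CO2*]/KH = 2.348×10^-5 / 3.631×10^-2 = 647 μatm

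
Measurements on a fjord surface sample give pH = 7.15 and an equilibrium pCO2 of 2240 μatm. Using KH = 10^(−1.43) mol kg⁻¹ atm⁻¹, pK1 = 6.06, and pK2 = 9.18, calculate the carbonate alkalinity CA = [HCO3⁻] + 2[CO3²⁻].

CA = 1.04 mmol/kg

[CO2*] = KH · pCO2 = 10^(−1.43) × 2240×10^-6 = 8.322×10^-5 mol/kg
α₀ = 1/(1 + K1/[H⁺] + K1K2/[H⁺]²) = 1/(1 + 10^+1.09 + 10^-0.94) = 0.07453
DIC = [CO2*]/α₀ = 8.322×10^-5 / 0.07453 = 1.117 mmol/kg
CA = (α₁ + 2α₂)·DIC = (0.9169 + 2×0.008557) × 1.117 = 1.04 mmol/kg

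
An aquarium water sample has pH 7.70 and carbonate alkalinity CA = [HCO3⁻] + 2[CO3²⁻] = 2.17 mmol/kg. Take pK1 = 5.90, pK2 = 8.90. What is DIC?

CA = [HCO3⁻] + 2[CO3²⁻] = (α₁ + 2α₂)·DIC
At pH 7.70: [H⁺]/K1 = 10^-1.80 = 0.015849, K2/[H⁺] = 10^-1.20 = 0.063096
α₁ = 1/(1 + 0.015849 + 0.063096) = 1/1.0789 = 0.9268; α₂ = α₁·K2/[H⁺] = 0.05848
α₁ + 2α₂ = 1.0438
DIC = CA / (α₁ + 2α₂) = 2.17 / 1.0438 = 2.08 mmol/kg

DIC = 2.08 mmol/kg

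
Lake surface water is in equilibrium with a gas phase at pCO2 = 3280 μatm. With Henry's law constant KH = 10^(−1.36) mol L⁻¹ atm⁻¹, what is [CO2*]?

[CO2*] = 143 μmol/L

KH = 10^(−1.36) = 4.365×10^-2 mol L⁻¹ atm⁻¹
[CO2*] = KH · pCO2 = 4.365×10^-2 × 3280×10^-6 atm = 1.43×10^-4 mol/L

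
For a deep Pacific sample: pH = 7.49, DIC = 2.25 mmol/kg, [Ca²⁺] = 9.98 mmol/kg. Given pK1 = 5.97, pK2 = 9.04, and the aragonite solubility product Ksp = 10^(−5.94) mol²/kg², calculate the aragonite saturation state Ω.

Ω = 0.521

α₂ = 1 / (1 + [H⁺]/K2 + [H⁺]²/(K1K2)) = 1 / (1 + 10^+1.55 + 10^+0.03)
   = 1 / (1 + 35.481 + 1.0715) = 1/37.553 = 0.02663
[CO3²⁻] = α₂ × DIC = 0.02663 × 2.25 = 0.05992 mmol/kg
Ksp = 10^(−5.94) = 1.148×10^-6
Ω = [Ca²⁺][CO3²⁻]/Ksp = (9.98×10^-3)(5.992×10^-5) / 1.148×10^-6 = 0.521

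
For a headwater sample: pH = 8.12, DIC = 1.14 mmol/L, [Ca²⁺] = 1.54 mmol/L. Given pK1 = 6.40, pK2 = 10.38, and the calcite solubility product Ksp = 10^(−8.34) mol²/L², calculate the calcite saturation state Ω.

α₂ = 1 / (1 + [H⁺]/K2 + [H⁺]²/(K1K2)) = 1 / (1 + 10^+2.26 + 10^+0.54)
   = 1 / (1 + 181.97 + 3.4674) = 1/186.44 = 0.005364
[CO3²⁻] = α₂ × DIC = 0.005364 × 1.14 = 0.006115 mmol/L = 6.115 μmol/L
Ksp = 10^(−8.34) = 4.571×10^-9
Ω = [Ca²⁺][CO3²⁻]/Ksp = (1.54×10^-3)(6.115×10^-6) / 4.571×10^-9 = 2.06

Ω = 2.06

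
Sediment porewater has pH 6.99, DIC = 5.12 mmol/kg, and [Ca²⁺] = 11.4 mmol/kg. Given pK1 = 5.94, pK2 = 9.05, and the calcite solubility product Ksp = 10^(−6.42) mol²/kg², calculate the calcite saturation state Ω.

α₂ = 1 / (1 + [H⁺]/K2 + [H⁺]²/(K1K2)) = 1 / (1 + 10^+2.06 + 10^+1.01)
   = 1 / (1 + 114.82 + 10.233) = 1/126.05 = 0.007933
[CO3²⁻] = α₂ × DIC = 0.007933 × 5.12 = 0.04062 mmol/kg
Ksp = 10^(−6.42) = 3.802×10^-7
Ω = [Ca²⁺][CO3²⁻]/Ksp = (11.4×10^-3)(4.062×10^-5) / 3.802×10^-7 = 1.22

Ω = 1.22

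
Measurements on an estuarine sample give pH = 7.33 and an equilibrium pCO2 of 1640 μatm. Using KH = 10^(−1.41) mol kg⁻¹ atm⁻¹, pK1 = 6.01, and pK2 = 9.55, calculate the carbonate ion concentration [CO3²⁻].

[CO3²⁻] = 8.03 μmol/kg

[CO2*] = KH · pCO2 = 10^(−1.41) × 1640×10^-6 = 6.380×10^-5 mol/kg
α₀ = 1/(1 + K1/[H⁺] + K1K2/[H⁺]²) = 1/(1 + 10^+1.32 + 10^-0.90) = 0.04542
DIC = [CO2*]/α₀ = 6.380×10^-5 / 0.04542 = 1.405 mmol/kg
[CO3²⁻] = α₂·DIC; α₂ = 0.005717, so [CO3²⁻] = 0.005717 × 1.405 = 0.00803 mmol/kg = 8.03 μmol/kg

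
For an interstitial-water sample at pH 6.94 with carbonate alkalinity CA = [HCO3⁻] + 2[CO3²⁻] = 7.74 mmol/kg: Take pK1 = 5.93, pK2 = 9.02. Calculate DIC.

DIC = 8.42 mmol/kg

CA = [HCO3⁻] + 2[CO3²⁻] = (α₁ + 2α₂)·DIC
At pH 6.94: [H⁺]/K1 = 10^-1.01 = 0.097724, K2/[H⁺] = 10^-2.08 = 0.0083176
α₁ = 1/(1 + 0.097724 + 0.0083176) = 1/1.1060 = 0.9041; α₂ = α₁·K2/[H⁺] = 0.007520
α₁ + 2α₂ = 0.9192
DIC = CA / (α₁ + 2α₂) = 7.74 / 0.9192 = 8.42 mmol/kg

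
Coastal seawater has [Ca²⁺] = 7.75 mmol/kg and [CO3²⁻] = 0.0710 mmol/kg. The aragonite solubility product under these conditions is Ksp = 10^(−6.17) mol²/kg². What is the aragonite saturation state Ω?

Ω = 0.814

Ksp = 10^(−6.17) = 6.761×10^-7
Ω = [Ca²⁺][CO3²⁻]/Ksp = (7.75×10^-3)(0.0710×10^-3) / 6.761×10^-7 = 0.814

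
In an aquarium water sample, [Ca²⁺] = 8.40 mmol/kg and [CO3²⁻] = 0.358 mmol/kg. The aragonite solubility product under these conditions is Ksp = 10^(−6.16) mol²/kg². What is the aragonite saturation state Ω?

Ω = 4.35

Ksp = 10^(−6.16) = 6.918×10^-7
Ω = [Ca²⁺][CO3²⁻]/Ksp = (8.40×10^-3)(0.358×10^-3) / 6.918×10^-7 = 4.35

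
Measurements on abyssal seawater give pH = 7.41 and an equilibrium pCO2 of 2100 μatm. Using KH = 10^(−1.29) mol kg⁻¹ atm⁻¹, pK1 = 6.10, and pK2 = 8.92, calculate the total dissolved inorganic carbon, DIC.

DIC = 2.37 mmol/kg

[CO2*] = KH · pCO2 = 10^(−1.29) × 2100×10^-6 = 1.077×10^-4 mol/kg
α₀ = 1/(1 + K1/[H⁺] + K1K2/[H⁺]²) = 1/(1 + 10^+1.31 + 10^-0.20) = 0.04535
DIC = [CO2*]/α₀ = 1.077×10^-4 / 0.04535 = 2.37 mmol/kg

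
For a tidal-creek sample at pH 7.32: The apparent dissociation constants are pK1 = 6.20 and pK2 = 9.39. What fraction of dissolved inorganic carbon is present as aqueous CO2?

α₀ = 1 / (1 + K1/[H⁺] + K1K2/[H⁺]²) = 1 / (1 + 10^+1.12 + 10^-0.95)
   = 1 / (1 + 13.183 + 0.11220) = 1/14.295 = 0.06996

α₀ = 0.0700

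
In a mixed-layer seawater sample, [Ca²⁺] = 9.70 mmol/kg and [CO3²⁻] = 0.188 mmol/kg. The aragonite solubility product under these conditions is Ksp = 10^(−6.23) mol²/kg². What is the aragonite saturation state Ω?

Ksp = 10^(−6.23) = 5.888×10^-7
Ω = [Ca²⁺][CO3²⁻]/Ksp = (9.70×10^-3)(0.188×10^-3) / 5.888×10^-7 = 3.10

Ω = 3.10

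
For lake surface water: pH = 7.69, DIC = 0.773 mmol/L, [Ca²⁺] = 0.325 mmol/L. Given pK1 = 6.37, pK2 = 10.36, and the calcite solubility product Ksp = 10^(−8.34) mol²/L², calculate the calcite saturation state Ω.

α₂ = 1 / (1 + [H⁺]/K2 + [H⁺]²/(K1K2)) = 1 / (1 + 10^+2.67 + 10^+1.35)
   = 1 / (1 + 467.74 + 22.387) = 1/491.12 = 0.002036
[CO3²⁻] = α₂ × DIC = 0.002036 × 0.773 = 0.001574 mmol/L = 1.574 μmol/L
Ksp = 10^(−8.34) = 4.571×10^-9
Ω = [Ca²⁺][CO3²⁻]/Ksp = (0.325×10^-3)(1.574×10^-6) / 4.571×10^-9 = 0.112

Ω = 0.112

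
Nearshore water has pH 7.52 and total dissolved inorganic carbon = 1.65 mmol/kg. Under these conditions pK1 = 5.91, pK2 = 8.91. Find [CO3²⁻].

[CO3²⁻] = 0.0631 mmol/kg

α₂ = 1 / (1 + [H⁺]/K2 + [H⁺]²/(K1K2)) = 1 / (1 + 10^+1.39 + 10^-0.22)
   = 1 / (1 + 24.547 + 0.60256) = 1/26.150 = 0.03824
[CO3²⁻] = α₂ × DIC = 0.03824 × 1.65 = 0.0631 mmol/kg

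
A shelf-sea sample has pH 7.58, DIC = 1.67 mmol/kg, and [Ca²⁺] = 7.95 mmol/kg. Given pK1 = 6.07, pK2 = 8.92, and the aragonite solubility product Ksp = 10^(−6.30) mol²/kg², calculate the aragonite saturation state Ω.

Ω = 1.12

α₂ = 1 / (1 + [H⁺]/K2 + [H⁺]²/(K1K2)) = 1 / (1 + 10^+1.34 + 10^-0.17)
   = 1 / (1 + 21.878 + 0.67608) = 1/23.554 = 0.04246
[CO3²⁻] = α₂ × DIC = 0.04246 × 1.67 = 0.07090 mmol/kg
Ksp = 10^(−6.30) = 5.012×10^-7
Ω = [Ca²⁺][CO3²⁻]/Ksp = (7.95×10^-3)(7.090×10^-5) / 5.012×10^-7 = 1.12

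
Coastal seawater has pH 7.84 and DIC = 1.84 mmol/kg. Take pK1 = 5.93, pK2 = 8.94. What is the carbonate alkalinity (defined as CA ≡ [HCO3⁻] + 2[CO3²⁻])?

CA = [HCO3⁻] + 2[CO3²⁻] = (α₁ + 2α₂)·DIC
At pH 7.84: [H⁺]/K1 = 10^-1.91 = 0.012303, K2/[H⁺] = 10^-1.10 = 0.079433
α₁ = 1/(1 + 0.012303 + 0.079433) = 1/1.0917 = 0.9160; α₂ = α₁·K2/[H⁺] = 0.07276
α₁ + 2α₂ = 1.0615
CA = 1.0615 × 1.84 = 1.95 mmol/kg

CA = 1.95 mmol/kg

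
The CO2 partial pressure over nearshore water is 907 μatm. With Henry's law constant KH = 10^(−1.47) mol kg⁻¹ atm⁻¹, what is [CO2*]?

KH = 10^(−1.47) = 3.388×10^-2 mol kg⁻¹ atm⁻¹
[CO2*] = KH · pCO2 = 3.388×10^-2 × 907×10^-6 atm = 3.07×10^-5 mol/kg

[CO2*] = 30.7 μmol/kg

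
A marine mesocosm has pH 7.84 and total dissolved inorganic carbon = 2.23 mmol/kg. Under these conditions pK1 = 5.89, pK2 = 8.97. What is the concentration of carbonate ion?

α₂ = 1 / (1 + [H⁺]/K2 + [H⁺]²/(K1K2)) = 1 / (1 + 10^+1.13 + 10^-0.82)
   = 1 / (1 + 13.490 + 0.15136) = 1/14.641 = 0.06830
[CO3²⁻] = α₂ × DIC = 0.06830 × 2.23 = 0.152 mmol/kg

[CO3²⁻] = 0.152 mmol/kg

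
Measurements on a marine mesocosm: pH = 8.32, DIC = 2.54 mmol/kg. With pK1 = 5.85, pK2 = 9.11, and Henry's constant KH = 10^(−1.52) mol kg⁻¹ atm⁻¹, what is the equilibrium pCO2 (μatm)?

α₀ = 1 / (1 + K1/[H⁺] + K1K2/[H⁺]²) = 1 / (1 + 10^+2.47 + 10^+1.68)
   = 1 / (1 + 295.12 + 47.863) = 1/343.98 = 0.002907
[CO2*] = α₀ × DIC = 0.002907 × 2.54 = 0.007384 mmol/kg = 7.384 μmol/kg
pCO2 = [CO2*]/KH = 7.384×10^-6 / 3.020×10^-2 = 245 μatm

pCO2 = 245 μatm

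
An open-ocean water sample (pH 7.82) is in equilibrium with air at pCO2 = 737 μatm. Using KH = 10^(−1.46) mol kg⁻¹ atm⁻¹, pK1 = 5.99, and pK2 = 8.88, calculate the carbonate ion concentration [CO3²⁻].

[CO2*] = KH · pCO2 = 10^(−1.46) × 737×10^-6 = 2.555×10^-5 mol/kg
α₀ = 1/(1 + K1/[H⁺] + K1K2/[H⁺]²) = 1/(1 + 10^+1.83 + 10^+0.77) = 0.01342
DIC = [CO2*]/α₀ = 2.555×10^-5 / 0.01342 = 1.904 mmol/kg
[CO3²⁻] = α₂·DIC; α₂ = 0.07904, so [CO3²⁻] = 0.07904 × 1.904 = 0.150 mmol/kg

[CO3²⁻] = 0.150 mmol/kg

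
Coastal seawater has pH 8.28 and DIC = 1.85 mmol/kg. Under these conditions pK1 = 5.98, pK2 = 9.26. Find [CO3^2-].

α₂ = 1 / (1 + [H⁺]/K2 + [H⁺]²/(K1K2)) = 1 / (1 + 10^+0.98 + 10^-1.32)
   = 1 / (1 + 9.5499 + 0.047863) = 1/10.598 = 0.09436
[CO3²⁻] = α₂ × DIC = 0.09436 × 1.85 = 0.175 mmol/kg

[CO3²⁻] = 0.175 mmol/kg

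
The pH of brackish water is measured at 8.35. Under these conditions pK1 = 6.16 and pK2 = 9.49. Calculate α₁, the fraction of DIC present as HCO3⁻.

α₁ = 1 / (1 + [H⁺]/K1 + K2/[H⁺]) = 1 / (1 + 10^-2.19 + 10^-1.14)
   = 1 / (1 + 0.0064565 + 0.072444) = 1/1.0789 = 0.9269

α₁ = 0.927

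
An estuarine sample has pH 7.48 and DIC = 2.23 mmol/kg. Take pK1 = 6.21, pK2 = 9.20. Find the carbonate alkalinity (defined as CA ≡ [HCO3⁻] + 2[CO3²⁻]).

CA = 2.16 mmol/kg

CA = [HCO3⁻] + 2[CO3²⁻] = (α₁ + 2α₂)·DIC
At pH 7.48: [H⁺]/K1 = 10^-1.27 = 0.053703, K2/[H⁺] = 10^-1.72 = 0.019055
α₁ = 1/(1 + 0.053703 + 0.019055) = 1/1.0728 = 0.9322; α₂ = α₁·K2/[H⁺] = 0.01776
α₁ + 2α₂ = 0.9677
CA = 0.9677 × 2.23 = 2.16 mmol/kg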